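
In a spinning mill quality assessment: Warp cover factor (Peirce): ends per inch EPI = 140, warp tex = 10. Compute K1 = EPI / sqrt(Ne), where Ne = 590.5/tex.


Formula: K1 = EPI / sqrt(Ne), with Ne = 590.5 / tex_warp
Step 1: Ne = 590.5 / 10 = 59.05
Step 2: sqrt(Ne) = sqrt(59.05) = 7.6844
Step 3: K1 = 140 / 7.6844 = 18.2

18.2


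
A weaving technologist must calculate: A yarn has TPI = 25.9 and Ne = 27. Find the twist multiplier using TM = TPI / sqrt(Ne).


Formula: TM = TPI / sqrt(Ne)
Step 1: sqrt(Ne) = sqrt(27) = 5.1962
Step 2: TM = 25.9 / 5.1962 = 4.98

4.98 TM


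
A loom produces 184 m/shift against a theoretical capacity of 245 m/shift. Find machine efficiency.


Formula: Efficiency% = (Actual output / Theoretical output) * 100
Efficiency% = (184 / 245) * 100
Efficiency% = 0.75102 * 100 = 75.102% ≈ 75.1%

75.1%


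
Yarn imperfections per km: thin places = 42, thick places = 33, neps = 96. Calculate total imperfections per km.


Formula: Total = thin places + thick places + neps
Total = 42 + 33 + 96
Total = 171 imperfections/km

171 imperfections/km


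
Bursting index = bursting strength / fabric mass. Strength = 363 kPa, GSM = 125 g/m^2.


Formula: Bursting Index = Bursting Strength / Fabric GSM
BI = 363 kPa / 125 g/m^2
BI = 2.904 kPa/(g/m^2)

2.904 kPa/(g/m^2)


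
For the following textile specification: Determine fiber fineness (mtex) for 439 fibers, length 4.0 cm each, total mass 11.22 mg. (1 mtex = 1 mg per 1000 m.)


Formula: fineness (mtex) = mass (mg) / total length (km) = (mass_mg / total_length_m) * 1000
Step 1: Convert fiber length: 4.0 cm = 0.04 m
Step 2: Total fiber length = 439 * 0.04 = 17.56 m
Step 3: Linear density = 11.22 mg / 17.56 m = 0.6390 mg/m
Step 4: fineness = 0.6390 * 1000 = 639.0 mtex

639.0 mtex


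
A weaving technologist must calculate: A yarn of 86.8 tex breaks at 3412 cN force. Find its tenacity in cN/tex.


Formula: Tenacity = Breaking force / Linear density
Tenacity = 3412 cN / 86.8 tex
Tenacity = 39.31 cN/tex

39.31 cN/tex


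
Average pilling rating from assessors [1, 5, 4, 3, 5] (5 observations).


Formula: Mean = sum / count
Sum = 1 + 5 + 4 + 3 + 5 = 18
Mean = 18 / 5 = 3.6

3.6


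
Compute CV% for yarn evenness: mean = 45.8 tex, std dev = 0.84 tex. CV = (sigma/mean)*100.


Formula: CV% = (standard deviation / mean) * 100
Step 1: Ratio = 0.84 / 45.8 = 0.018341
Step 2: CV% = 0.018341 * 100 = 1.8341% ≈ 1.8%

1.8%


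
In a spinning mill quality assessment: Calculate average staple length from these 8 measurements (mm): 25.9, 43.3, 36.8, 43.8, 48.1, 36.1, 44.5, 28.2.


Formula: Mean = sum of lengths / count
Sum = 25.9 + 43.3 + 36.8 + 43.8 + 48.1 + 36.1 + 44.5 + 28.2
Sum = 306.7 mm
Mean = 306.7 / 8 = 38.34 mm

38.34 mm


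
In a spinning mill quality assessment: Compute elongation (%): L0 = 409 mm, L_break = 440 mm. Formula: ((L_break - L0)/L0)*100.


Formula: Elongation (%) = ((L_break - L0) / L0) * 100
Step 1: Extension = 440 - 409 = 31 mm
Step 2: Elongation = (31 / 409) * 100
Step 3: Elongation = 0.075795 * 100 = 7.5795% ≈ 7.6%

7.6%


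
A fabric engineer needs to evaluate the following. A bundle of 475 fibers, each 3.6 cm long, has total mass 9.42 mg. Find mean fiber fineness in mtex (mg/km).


Formula: fineness (mtex) = mass (mg) / total length (km) = (mass_mg / total_length_m) * 1000
Step 1: Convert fiber length: 3.6 cm = 0.036 m
Step 2: Total fiber length = 475 * 0.036 = 17.1 m
Step 3: Linear density = 9.42 mg / 17.1 m = 0.5509 mg/m
Step 4: fineness = 0.5509 * 1000 = 550.9 mtex

550.9 mtex


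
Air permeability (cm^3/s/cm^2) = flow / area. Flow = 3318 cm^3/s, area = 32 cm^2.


Formula: Air Permeability = Airflow / Test Area
AP = 3318 cm^3/s / 32 cm^2
AP = 103.7 cm^3/s/cm^2

103.7 cm^3/s/cm^2


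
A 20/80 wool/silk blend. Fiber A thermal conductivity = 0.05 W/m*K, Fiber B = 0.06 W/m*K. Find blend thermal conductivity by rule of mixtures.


Formula: Blend property = (fraction_A * property_A) + (fraction_B * property_B)
Step 1: Contribution A = 20/100 * 0.05 W/m*K = 0.01 W/m*K
Step 2: Contribution B = 80/100 * 0.06 W/m*K = 0.048 W/m*K
Step 3: Blend thermal conductivity = 0.01 + 0.048 = 0.058 W/m*K

0.058 W/m*K


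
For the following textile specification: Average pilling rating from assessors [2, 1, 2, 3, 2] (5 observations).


Formula: Mean = sum / count
Sum = 2 + 1 + 2 + 3 + 2 = 10
Mean = 10 / 5 = 2.0

2.0


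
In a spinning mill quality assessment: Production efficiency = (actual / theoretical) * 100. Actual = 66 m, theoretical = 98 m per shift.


Formula: Efficiency% = (Actual output / Theoretical output) * 100
Efficiency% = (66 / 98) * 100
Efficiency% = 0.673469 * 100 = 67.3469% ≈ 67.3%

67.3%


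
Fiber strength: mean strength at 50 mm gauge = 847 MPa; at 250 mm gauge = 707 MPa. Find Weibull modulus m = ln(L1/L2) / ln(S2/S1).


Formula: m = ln(L1/L2) / ln(S2/S1)
Step 1: ln(L1/L2) = ln(50/250) = -1.60944
Step 2: S2/S1 = 707/847 = 0.83471
Step 3: ln(S2/S1) = ln(0.83471) = -0.18067
Step 4: m = -1.60944 / -0.18067 = 8.91

8.91 (Weibull m)


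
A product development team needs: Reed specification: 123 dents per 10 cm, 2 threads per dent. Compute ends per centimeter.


Formula: EPC = (dents per 10 cm * ends per dent) / 10
Step 1: Total ends per 10 cm = 123 * 2 = 246
Step 2: EPC = 246 / 10 = 24.6 ends/cm

24.6 ends/cm


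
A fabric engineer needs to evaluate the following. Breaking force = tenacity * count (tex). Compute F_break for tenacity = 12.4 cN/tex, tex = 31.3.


Formula: Breaking force = Tenacity * Linear density
F = 12.4 cN/tex * 31.3 tex
F = 388.12 cN

388.12 cN


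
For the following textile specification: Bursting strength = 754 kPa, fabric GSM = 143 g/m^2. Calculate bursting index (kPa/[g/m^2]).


Formula: Bursting Index = Bursting Strength / Fabric GSM
BI = 754 kPa / 143 g/m^2
BI = 5.273 kPa/(g/m^2)

5.273 kPa/(g/m^2)


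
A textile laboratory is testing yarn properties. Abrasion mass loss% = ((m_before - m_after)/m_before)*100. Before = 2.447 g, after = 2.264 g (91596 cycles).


Formula: Mass loss% = ((m_before - m_after) / m_before) * 100
Step 1: Mass loss = 2.447 - 2.264 = 0.183 g
Step 2: Ratio = 0.183 / 2.447 = 0.0747855
Step 3: Mass loss% = 0.0747855 * 100 = 7.47855% ≈ 7.48%

7.48%


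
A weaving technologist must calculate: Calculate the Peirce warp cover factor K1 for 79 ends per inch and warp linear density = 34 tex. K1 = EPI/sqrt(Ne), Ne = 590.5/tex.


Formula: K1 = EPI / sqrt(Ne), with Ne = 590.5 / tex_warp
Step 1: Ne = 590.5 / 34 = 17.368
Step 2: sqrt(Ne) = sqrt(17.368) = 4.1675
Step 3: K1 = 79 / 4.1675 = 19.0

19.0


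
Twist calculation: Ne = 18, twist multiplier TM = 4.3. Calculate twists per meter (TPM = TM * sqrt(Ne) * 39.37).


Formula: TPM = TM * sqrt(Ne) * 39.37
Step 1: sqrt(Ne) = sqrt(18) = 4.2426
Step 2: TM * sqrt(Ne) = 4.3 * 4.2426 = 18.2432
Step 3: TPM = 18.2432 * 39.37 = 718 twists/m

718 twists/m


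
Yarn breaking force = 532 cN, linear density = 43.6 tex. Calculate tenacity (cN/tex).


Formula: Tenacity = Breaking force / Linear density
Tenacity = 532 cN / 43.6 tex
Tenacity = 12.20 cN/tex

12.20 cN/tex


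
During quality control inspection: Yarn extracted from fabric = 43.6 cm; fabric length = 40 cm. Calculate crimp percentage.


Formula: Crimp% = ((L_yarn - L_fabric) / L_fabric) * 100
Step 1: Extension = 43.6 - 40 = 3.6 cm
Step 2: Crimp% = (3.6 / 40) * 100
Step 3: Crimp% = 0.09 * 100 = 9.0%

9.0%


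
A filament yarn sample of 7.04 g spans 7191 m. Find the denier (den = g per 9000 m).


Formula: den = (mass_g / length_m) * 9000
Substituting: den = (7.04 / 7191) * 9000
Intermediate: 7.04 / 7191 = 0.000979 g/m
den = 0.000979 * 9000 = 8.8 denier

8.8 denier


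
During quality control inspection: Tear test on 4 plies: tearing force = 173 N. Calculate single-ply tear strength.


Formula: Per-ply strength = Total force / Number of plies
Per-ply = 173 N / 4
Per-ply = 43.25 N

43.25 N


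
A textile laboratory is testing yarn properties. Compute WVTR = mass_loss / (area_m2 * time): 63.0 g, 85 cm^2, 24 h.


Formula: WVTR = mass_loss / (area * time)
Step 1: Convert area: 85 cm^2 = 0.0085 m^2
Step 2: WVTR = 63.0 g / (0.0085 m^2 * 24 h)
Step 3: WVTR = 63.0 / 0.204 = 308.8 g/m^2/h

308.8 g/m^2/h


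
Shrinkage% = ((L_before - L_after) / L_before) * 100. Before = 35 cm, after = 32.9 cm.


Formula: Shrinkage% = ((L_before - L_after) / L_before) * 100
Step 1: Shrinkage = 35 - 32.9 = 2.1 cm
Step 2: Shrinkage% = (2.1 / 35) * 100
Step 3: Shrinkage% = 0.06 * 100 = 6.0%

6.0%


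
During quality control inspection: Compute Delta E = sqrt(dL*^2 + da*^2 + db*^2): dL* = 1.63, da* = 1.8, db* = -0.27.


Formula: Delta E = sqrt(dL*^2 + da*^2 + db*^2)
Step 1: dL*^2 = 1.63^2 = 2.6569
Step 2: da*^2 = 1.8^2 = 3.24
Step 3: db*^2 = (-0.27)^2 = 0.0729
Step 4: Sum = 2.6569 + 3.24 + 0.0729 = 5.9698
Step 5: Delta E = sqrt(5.9698) = 2.44

2.44 Delta E


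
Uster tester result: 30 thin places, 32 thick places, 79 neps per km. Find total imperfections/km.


Formula: Total = thin places + thick places + neps
Total = 30 + 32 + 79
Total = 141 imperfections/km

141 imperfections/km


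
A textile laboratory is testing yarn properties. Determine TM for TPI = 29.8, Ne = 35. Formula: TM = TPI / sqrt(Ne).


Formula: TM = TPI / sqrt(Ne)
Step 1: sqrt(Ne) = sqrt(35) = 5.9161
Step 2: TM = 29.8 / 5.9161 = 5.04

5.04 TM


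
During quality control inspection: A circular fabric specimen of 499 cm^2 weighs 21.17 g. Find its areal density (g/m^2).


Formula: GSM = mass_g / area_m2
Step 1: Convert area: 499 cm^2 = 499 / 10000 = 0.0499 m^2
Step 2: GSM = 21.17 g / 0.0499 m^2 = 424.2 g/m^2

424.2 g/m^2


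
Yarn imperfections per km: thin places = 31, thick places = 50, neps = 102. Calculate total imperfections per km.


Formula: Total = thin places + thick places + neps
Total = 31 + 50 + 102
Total = 183 imperfections/km

183 imperfections/km


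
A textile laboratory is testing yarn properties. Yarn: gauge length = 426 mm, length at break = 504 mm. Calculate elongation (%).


Formula: Elongation (%) = ((L_break - L0) / L0) * 100
Step 1: Extension = 504 - 426 = 78 mm
Step 2: Elongation = (78 / 426) * 100
Step 3: Elongation = 0.183099 * 100 = 18.3099% ≈ 18.3%

18.3%


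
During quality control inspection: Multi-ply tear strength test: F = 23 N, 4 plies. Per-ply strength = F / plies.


Formula: Per-ply strength = Total force / Number of plies
Per-ply = 23 N / 4
Per-ply = 5.75 N

5.75 N


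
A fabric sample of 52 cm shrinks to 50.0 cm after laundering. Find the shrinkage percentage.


Formula: Shrinkage% = ((L_before - L_after) / L_before) * 100
Step 1: Shrinkage = 52 - 50.0 = 2.0 cm
Step 2: Shrinkage% = (2.0 / 52) * 100
Step 3: Shrinkage% = 0.038462 * 100 = 3.8462% ≈ 3.8%

3.8%


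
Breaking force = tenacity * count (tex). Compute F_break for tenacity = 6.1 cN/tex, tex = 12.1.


Formula: Breaking force = Tenacity * Linear density
F = 6.1 cN/tex * 12.1 tex
F = 73.81 cN

73.81 cN


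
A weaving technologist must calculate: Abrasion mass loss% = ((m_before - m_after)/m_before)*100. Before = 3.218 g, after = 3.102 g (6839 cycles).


Formula: Mass loss% = ((m_before - m_after) / m_before) * 100
Step 1: Mass loss = 3.218 - 3.102 = 0.116 g
Step 2: Ratio = 0.116 / 3.218 = 0.0360472
Step 3: Mass loss% = 0.0360472 * 100 = 3.60472% ≈ 3.60%

3.60%


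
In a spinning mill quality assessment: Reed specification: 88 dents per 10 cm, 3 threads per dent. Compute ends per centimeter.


Formula: EPC = (dents per 10 cm * ends per dent) / 10
Step 1: Total ends per 10 cm = 88 * 3 = 264
Step 2: EPC = 264 / 10 = 26.4 ends/cm

26.4 ends/cm


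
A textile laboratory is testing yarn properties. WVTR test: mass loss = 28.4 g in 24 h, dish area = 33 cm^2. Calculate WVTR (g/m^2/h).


Formula: WVTR = mass_loss / (area * time)
Step 1: Convert area: 33 cm^2 = 0.0033 m^2
Step 2: WVTR = 28.4 g / (0.0033 m^2 * 24 h)
Step 3: WVTR = 28.4 / 0.0792 = 358.6 g/m^2/h

358.6 g/m^2/h


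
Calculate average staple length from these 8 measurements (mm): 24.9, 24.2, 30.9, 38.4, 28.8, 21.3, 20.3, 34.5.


Formula: Mean = sum of lengths / count
Sum = 24.9 + 24.2 + 30.9 + 38.4 + 28.8 + 21.3 + 20.3 + 34.5
Sum = 223.3 mm
Mean = 223.3 / 8 = 27.91 mm

27.91 mm


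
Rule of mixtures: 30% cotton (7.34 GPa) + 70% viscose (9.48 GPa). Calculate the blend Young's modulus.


Formula: Blend property = (fraction_A * property_A) + (fraction_B * property_B)
Step 1: Contribution A = 30/100 * 7.34 GPa = 2.202 GPa
Step 2: Contribution B = 70/100 * 9.48 GPa = 6.636 GPa
Step 3: Blend Young's modulus = 2.202 + 6.636 = 8.838 GPa

8.838 GPa


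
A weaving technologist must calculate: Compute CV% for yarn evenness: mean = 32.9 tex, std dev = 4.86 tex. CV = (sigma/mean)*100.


Formula: CV% = (standard deviation / mean) * 100
Step 1: Ratio = 4.86 / 32.9 = 0.14772
Step 2: CV% = 0.14772 * 100 = 14.772% ≈ 14.8%

14.8%


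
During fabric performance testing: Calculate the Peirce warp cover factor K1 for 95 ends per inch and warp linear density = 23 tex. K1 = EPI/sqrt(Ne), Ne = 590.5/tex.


Formula: K1 = EPI / sqrt(Ne), with Ne = 590.5 / tex_warp
Step 1: Ne = 590.5 / 23 = 25.674
Step 2: sqrt(Ne) = sqrt(25.674) = 5.067
Step 3: K1 = 95 / 5.067 = 18.7

18.7


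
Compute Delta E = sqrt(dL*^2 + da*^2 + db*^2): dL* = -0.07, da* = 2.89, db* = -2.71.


Formula: Delta E = sqrt(dL*^2 + da*^2 + db*^2)
Step 1: dL*^2 = (-0.07)^2 = 0.0049
Step 2: da*^2 = 2.89^2 = 8.3521
Step 3: db*^2 = (-2.71)^2 = 7.3441
Step 4: Sum = 0.0049 + 8.3521 + 7.3441 = 15.7011
Step 5: Delta E = sqrt(15.7011) = 3.96

3.96 Delta E


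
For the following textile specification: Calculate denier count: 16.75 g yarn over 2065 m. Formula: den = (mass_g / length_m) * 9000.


Formula: den = (mass_g / length_m) * 9000
Substituting: den = (16.75 / 2065) * 9000
Intermediate: 16.75 / 2065 = 0.00811138 g/m
den = 0.00811138 * 9000 = 73.0 denier

73.0 denier


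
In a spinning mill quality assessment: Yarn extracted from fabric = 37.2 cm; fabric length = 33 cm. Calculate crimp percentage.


Formula: Crimp% = ((L_yarn - L_fabric) / L_fabric) * 100
Step 1: Extension = 37.2 - 33 = 4.2 cm
Step 2: Crimp% = (4.2 / 33) * 100
Step 3: Crimp% = 0.127273 * 100 = 12.7273% ≈ 12.7%

12.7%


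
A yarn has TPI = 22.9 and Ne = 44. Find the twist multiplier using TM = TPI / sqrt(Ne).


Formula: TM = TPI / sqrt(Ne)
Step 1: sqrt(Ne) = sqrt(44) = 6.6332
Step 2: TM = 22.9 / 6.6332 = 3.45

3.45 TM


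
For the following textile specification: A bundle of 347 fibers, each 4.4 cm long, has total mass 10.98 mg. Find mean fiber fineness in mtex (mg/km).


Formula: fineness (mtex) = mass (mg) / total length (km) = (mass_mg / total_length_m) * 1000
Step 1: Convert fiber length: 4.4 cm = 0.044 m
Step 2: Total fiber length = 347 * 0.044 = 15.268 m
Step 3: Linear density = 10.98 mg / 15.268 m = 0.7192 mg/m
Step 4: fineness = 0.7192 * 1000 = 719.2 mtex

719.2 mtex


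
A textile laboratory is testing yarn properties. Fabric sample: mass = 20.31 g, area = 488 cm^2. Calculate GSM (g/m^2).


Formula: GSM = mass_g / area_m2
Step 1: Convert area: 488 cm^2 = 488 / 10000 = 0.0488 m^2
Step 2: GSM = 20.31 g / 0.0488 m^2 = 416.2 g/m^2

416.2 g/m^2


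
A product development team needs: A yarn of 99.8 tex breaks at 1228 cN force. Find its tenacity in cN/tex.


Formula: Tenacity = Breaking force / Linear density
Tenacity = 1228 cN / 99.8 tex
Tenacity = 12.30 cN/tex

12.30 cN/tex


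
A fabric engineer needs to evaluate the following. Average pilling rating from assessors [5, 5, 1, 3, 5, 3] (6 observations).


Formula: Mean = sum / count
Sum = 5 + 5 + 1 + 3 + 5 + 3 = 22
Mean = 22 / 6 = 3.7

3.7


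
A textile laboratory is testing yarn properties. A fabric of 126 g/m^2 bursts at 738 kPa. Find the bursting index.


Formula: Bursting Index = Bursting Strength / Fabric GSM
BI = 738 kPa / 126 g/m^2
BI = 5.857 kPa/(g/m^2)

5.857 kPa/(g/m^2)


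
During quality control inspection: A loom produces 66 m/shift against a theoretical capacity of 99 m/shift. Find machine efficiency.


Formula: Efficiency% = (Actual output / Theoretical output) * 100
Efficiency% = (66 / 99) * 100
Efficiency% = 0.666667 * 100 = 66.6667% ≈ 66.7%

66.7%


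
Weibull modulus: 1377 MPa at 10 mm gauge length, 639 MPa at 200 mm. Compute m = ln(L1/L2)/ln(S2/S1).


Formula: m = ln(L1/L2) / ln(S2/S1)
Step 1: ln(L1/L2) = ln(10/200) = -2.99573
Step 2: S2/S1 = 639/1377 = 0.46405
Step 3: ln(S2/S1) = ln(0.46405) = -0.76776
Step 4: m = -2.99573 / -0.76776 = 3.90

3.90 (Weibull m)


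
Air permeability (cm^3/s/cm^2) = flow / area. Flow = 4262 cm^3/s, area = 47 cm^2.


Formula: Air Permeability = Airflow / Test Area
AP = 4262 cm^3/s / 47 cm^2
AP = 90.7 cm^3/s/cm^2

90.7 cm^3/s/cm^2


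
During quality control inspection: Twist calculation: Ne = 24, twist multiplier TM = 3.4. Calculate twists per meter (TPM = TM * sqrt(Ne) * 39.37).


Formula: TPM = TM * sqrt(Ne) * 39.37
Step 1: sqrt(Ne) = sqrt(24) = 4.899
Step 2: TM * sqrt(Ne) = 3.4 * 4.899 = 16.6566
Step 3: TPM = 16.6566 * 39.37 = 656 twists/m

656 twists/m


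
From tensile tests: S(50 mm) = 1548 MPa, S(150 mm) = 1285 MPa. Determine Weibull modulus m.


Formula: m = ln(L1/L2) / ln(S2/S1)
Step 1: ln(L1/L2) = ln(50/150) = -1.09861
Step 2: S2/S1 = 1285/1548 = 0.8301
Step 3: ln(S2/S1) = ln(0.8301) = -0.18621
Step 4: m = -1.09861 / -0.18621 = 5.90

5.90 (Weibull m)


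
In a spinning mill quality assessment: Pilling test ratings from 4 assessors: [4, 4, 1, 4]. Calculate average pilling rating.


Formula: Mean = sum / count
Sum = 4 + 4 + 1 + 4 = 13
Mean = 13 / 4 = 3.3

3.3


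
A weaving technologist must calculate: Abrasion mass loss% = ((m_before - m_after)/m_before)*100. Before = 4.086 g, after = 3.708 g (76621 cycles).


Formula: Mass loss% = ((m_before - m_after) / m_before) * 100
Step 1: Mass loss = 4.086 - 3.708 = 0.378 g
Step 2: Ratio = 0.378 / 4.086 = 0.092511
Step 3: Mass loss% = 0.092511 * 100 = 9.2511% ≈ 9.25%

9.25%


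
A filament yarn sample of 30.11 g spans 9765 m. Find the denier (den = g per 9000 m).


Formula: den = (mass_g / length_m) * 9000
Substituting: den = (30.11 / 9765) * 9000
Intermediate: 30.11 / 9765 = 0.00308346 g/m
den = 0.00308346 * 9000 = 27.8 denier

27.8 denier


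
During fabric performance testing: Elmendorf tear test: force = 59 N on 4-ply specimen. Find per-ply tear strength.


Formula: Per-ply strength = Total force / Number of plies
Per-ply = 59 N / 4
Per-ply = 14.75 N

14.75 N


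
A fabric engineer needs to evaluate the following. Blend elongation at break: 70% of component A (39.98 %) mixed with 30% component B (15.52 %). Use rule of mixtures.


Formula: Blend property = (fraction_A * property_A) + (fraction_B * property_B)
Step 1: Contribution A = 70/100 * 39.98 % = 27.986 %
Step 2: Contribution B = 30/100 * 15.52 % = 4.656 %
Step 3: Blend elongation at break = 27.986 + 4.656 = 32.642 %

32.642 %


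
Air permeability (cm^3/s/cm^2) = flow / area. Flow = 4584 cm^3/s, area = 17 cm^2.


Formula: Air Permeability = Airflow / Test Area
AP = 4584 cm^3/s / 17 cm^2
AP = 269.6 cm^3/s/cm^2

269.6 cm^3/s/cm^2


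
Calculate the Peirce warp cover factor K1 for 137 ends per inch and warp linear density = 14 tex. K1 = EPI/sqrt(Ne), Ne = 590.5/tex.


Formula: K1 = EPI / sqrt(Ne), with Ne = 590.5 / tex_warp
Step 1: Ne = 590.5 / 14 = 42.179
Step 2: sqrt(Ne) = sqrt(42.179) = 6.4945
Step 3: K1 = 137 / 6.4945 = 21.1

21.1


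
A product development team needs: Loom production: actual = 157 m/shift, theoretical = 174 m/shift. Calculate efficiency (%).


Formula: Efficiency% = (Actual output / Theoretical output) * 100
Efficiency% = (157 / 174) * 100
Efficiency% = 0.902299 * 100 = 90.2299% ≈ 90.2%

90.2%


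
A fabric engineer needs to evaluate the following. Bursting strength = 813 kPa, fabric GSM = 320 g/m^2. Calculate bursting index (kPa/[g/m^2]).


Formula: Bursting Index = Bursting Strength / Fabric GSM
BI = 813 kPa / 320 g/m^2
BI = 2.541 kPa/(g/m^2)

2.541 kPa/(g/m^2)


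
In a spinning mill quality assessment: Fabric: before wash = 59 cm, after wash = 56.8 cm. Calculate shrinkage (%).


Formula: Shrinkage% = ((L_before - L_after) / L_before) * 100
Step 1: Shrinkage = 59 - 56.8 = 2.2 cm
Step 2: Shrinkage% = (2.2 / 59) * 100
Step 3: Shrinkage% = 0.037288 * 100 = 3.7288% ≈ 3.7%

3.7%


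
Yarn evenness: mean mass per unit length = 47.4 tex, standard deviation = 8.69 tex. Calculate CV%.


Formula: CV% = (standard deviation / mean) * 100
Step 1: Ratio = 8.69 / 47.4 = 0.183333
Step 2: CV% = 0.183333 * 100 = 18.3333% ≈ 18.3%

18.3%


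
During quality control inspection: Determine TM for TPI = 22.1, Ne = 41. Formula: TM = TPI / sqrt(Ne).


Formula: TM = TPI / sqrt(Ne)
Step 1: sqrt(Ne) = sqrt(41) = 6.4031
Step 2: TM = 22.1 / 6.4031 = 3.45

3.45 TM


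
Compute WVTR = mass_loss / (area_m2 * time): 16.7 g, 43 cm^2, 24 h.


Formula: WVTR = mass_loss / (area * time)
Step 1: Convert area: 43 cm^2 = 0.0043 m^2
Step 2: WVTR = 16.7 g / (0.0043 m^2 * 24 h)
Step 3: WVTR = 16.7 / 0.1032 = 161.8 g/m^2/h

161.8 g/m^2/h


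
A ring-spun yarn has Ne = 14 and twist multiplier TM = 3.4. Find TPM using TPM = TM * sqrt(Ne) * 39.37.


Formula: TPM = TM * sqrt(Ne) * 39.37
Step 1: sqrt(Ne) = sqrt(14) = 3.7417
Step 2: TM * sqrt(Ne) = 3.4 * 3.7417 = 12.7218
Step 3: TPM = 12.7218 * 39.37 = 501 twists/m

501 twists/m


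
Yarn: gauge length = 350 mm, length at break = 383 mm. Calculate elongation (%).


Formula: Elongation (%) = ((L_break - L0) / L0) * 100
Step 1: Extension = 383 - 350 = 33 mm
Step 2: Elongation = (33 / 350) * 100
Step 3: Elongation = 0.094286 * 100 = 9.4286% ≈ 9.4%

9.4%


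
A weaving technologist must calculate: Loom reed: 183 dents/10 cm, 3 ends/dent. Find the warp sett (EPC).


Formula: EPC = (dents per 10 cm * ends per dent) / 10
Step 1: Total ends per 10 cm = 183 * 3 = 549
Step 2: EPC = 549 / 10 = 54.9 ends/cm

54.9 ends/cm


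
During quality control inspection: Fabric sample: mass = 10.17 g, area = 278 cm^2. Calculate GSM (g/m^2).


Formula: GSM = mass_g / area_m2
Step 1: Convert area: 278 cm^2 = 278 / 10000 = 0.0278 m^2
Step 2: GSM = 10.17 g / 0.0278 m^2 = 365.8 g/m^2

365.8 g/m^2


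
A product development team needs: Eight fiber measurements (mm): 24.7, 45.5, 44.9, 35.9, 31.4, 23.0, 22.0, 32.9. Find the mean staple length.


Formula: Mean = sum of lengths / count
Sum = 24.7 + 45.5 + 44.9 + 35.9 + 31.4 + 23.0 + 22.0 + 32.9
Sum = 260.3 mm
Mean = 260.3 / 8 = 32.54 mm

32.54 mm


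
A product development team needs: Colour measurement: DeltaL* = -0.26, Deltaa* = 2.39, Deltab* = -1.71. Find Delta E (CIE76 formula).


Formula: Delta E = sqrt(dL*^2 + da*^2 + db*^2)
Step 1: dL*^2 = (-0.26)^2 = 0.0676
Step 2: da*^2 = 2.39^2 = 5.7121
Step 3: db*^2 = (-1.71)^2 = 2.9241
Step 4: Sum = 0.0676 + 5.7121 + 2.9241 = 8.7038
Step 5: Delta E = sqrt(8.7038) = 2.95

2.95 Delta E


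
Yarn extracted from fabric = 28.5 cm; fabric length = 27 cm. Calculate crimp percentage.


Formula: Crimp% = ((L_yarn - L_fabric) / L_fabric) * 100
Step 1: Extension = 28.5 - 27 = 1.5 cm
Step 2: Crimp% = (1.5 / 27) * 100
Step 3: Crimp% = 0.055556 * 100 = 5.5556% ≈ 5.6%

5.6%


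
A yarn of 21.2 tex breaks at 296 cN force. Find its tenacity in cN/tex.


Formula: Tenacity = Breaking force / Linear density
Tenacity = 296 cN / 21.2 tex
Tenacity = 13.96 cN/tex

13.96 cN/tex


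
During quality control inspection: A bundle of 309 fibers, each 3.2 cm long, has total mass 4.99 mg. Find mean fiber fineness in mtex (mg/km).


Formula: fineness (mtex) = mass (mg) / total length (km) = (mass_mg / total_length_m) * 1000
Step 1: Convert fiber length: 3.2 cm = 0.032 m
Step 2: Total fiber length = 309 * 0.032 = 9.888 m
Step 3: Linear density = 4.99 mg / 9.888 m = 0.5047 mg/m
Step 4: fineness = 0.5047 * 1000 = 504.7 mtex

504.7 mtex


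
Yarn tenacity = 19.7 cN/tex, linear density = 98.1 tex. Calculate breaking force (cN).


Formula: Breaking force = Tenacity * Linear density
F = 19.7 cN/tex * 98.1 tex
F = 1932.57 cN

1932.57 cN


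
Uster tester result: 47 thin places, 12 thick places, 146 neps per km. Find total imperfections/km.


Formula: Total = thin places + thick places + neps
Total = 47 + 12 + 146
Total = 205 imperfections/km

205 imperfections/km


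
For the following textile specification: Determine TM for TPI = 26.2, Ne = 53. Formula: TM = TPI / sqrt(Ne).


Formula: TM = TPI / sqrt(Ne)
Step 1: sqrt(Ne) = sqrt(53) = 7.2801
Step 2: TM = 26.2 / 7.2801 = 3.60

3.60 TM


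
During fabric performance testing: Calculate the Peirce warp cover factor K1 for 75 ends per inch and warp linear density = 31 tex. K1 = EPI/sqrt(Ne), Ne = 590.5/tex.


Formula: K1 = EPI / sqrt(Ne), with Ne = 590.5 / tex_warp
Step 1: Ne = 590.5 / 31 = 19.048
Step 2: sqrt(Ne) = sqrt(19.048) = 4.3644
Step 3: K1 = 75 / 4.3644 = 17.2

17.2


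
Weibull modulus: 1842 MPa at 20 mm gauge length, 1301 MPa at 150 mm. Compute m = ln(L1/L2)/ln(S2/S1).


Formula: m = ln(L1/L2) / ln(S2/S1)
Step 1: ln(L1/L2) = ln(20/150) = -2.01490
Step 2: S2/S1 = 1301/1842 = 0.7063
Step 3: ln(S2/S1) = ln(0.7063) = -0.34772
Step 4: m = -2.01490 / -0.34772 = 5.79

5.79 (Weibull m)


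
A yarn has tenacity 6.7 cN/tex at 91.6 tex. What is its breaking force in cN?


Formula: Breaking force = Tenacity * Linear density
F = 6.7 cN/tex * 91.6 tex
F = 613.72 cN

613.72 cN


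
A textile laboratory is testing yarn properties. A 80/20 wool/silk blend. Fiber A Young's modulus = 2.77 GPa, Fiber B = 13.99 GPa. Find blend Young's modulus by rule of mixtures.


Formula: Blend property = (fraction_A * property_A) + (fraction_B * property_B)
Step 1: Contribution A = 80/100 * 2.77 GPa = 2.216 GPa
Step 2: Contribution B = 20/100 * 13.99 GPa = 2.798 GPa
Step 3: Blend Young's modulus = 2.216 + 2.798 = 5.014 GPa

5.014 GPa


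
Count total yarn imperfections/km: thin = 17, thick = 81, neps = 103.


Formula: Total = thin places + thick places + neps
Total = 17 + 81 + 103
Total = 201 imperfections/km

201 imperfections/km


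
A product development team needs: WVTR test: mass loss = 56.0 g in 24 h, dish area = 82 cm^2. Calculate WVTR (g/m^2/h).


Formula: WVTR = mass_loss / (area * time)
Step 1: Convert area: 82 cm^2 = 0.0082 m^2
Step 2: WVTR = 56.0 g / (0.0082 m^2 * 24 h)
Step 3: WVTR = 56.0 / 0.1968 = 284.6 g/m^2/h

284.6 g/m^2/h


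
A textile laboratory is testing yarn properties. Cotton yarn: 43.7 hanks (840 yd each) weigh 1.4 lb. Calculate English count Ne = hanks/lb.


Formula: Ne = hanks / mass_lb
Substituting: Ne = 43.7 / 1.4
Ne = 31.2

31.2 Ne


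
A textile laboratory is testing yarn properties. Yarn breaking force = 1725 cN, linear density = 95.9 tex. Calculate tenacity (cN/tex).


Formula: Tenacity = Breaking force / Linear density
Tenacity = 1725 cN / 95.9 tex
Tenacity = 17.99 cN/tex

17.99 cN/tex


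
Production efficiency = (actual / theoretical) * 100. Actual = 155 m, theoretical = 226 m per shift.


Formula: Efficiency% = (Actual output / Theoretical output) * 100
Efficiency% = (155 / 226) * 100
Efficiency% = 0.685841 * 100 = 68.5841% ≈ 68.6%

68.6%


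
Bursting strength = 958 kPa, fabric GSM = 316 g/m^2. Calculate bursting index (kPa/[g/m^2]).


Formula: Bursting Index = Bursting Strength / Fabric GSM
BI = 958 kPa / 316 g/m^2
BI = 3.032 kPa/(g/m^2)

3.032 kPa/(g/m^2)


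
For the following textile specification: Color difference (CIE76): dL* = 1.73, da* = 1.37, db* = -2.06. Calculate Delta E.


Formula: Delta E = sqrt(dL*^2 + da*^2 + db*^2)
Step 1: dL*^2 = 1.73^2 = 2.9929
Step 2: da*^2 = 1.37^2 = 1.8769
Step 3: db*^2 = (-2.06)^2 = 4.2436
Step 4: Sum = 2.9929 + 1.8769 + 4.2436 = 9.1134
Step 5: Delta E = sqrt(9.1134) = 3.02

3.02 Delta E


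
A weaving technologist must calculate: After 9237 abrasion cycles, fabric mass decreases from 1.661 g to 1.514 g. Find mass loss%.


Formula: Mass loss% = ((m_before - m_after) / m_before) * 100
Step 1: Mass loss = 1.661 - 1.514 = 0.147 g
Step 2: Ratio = 0.147 / 1.661 = 0.0885009
Step 3: Mass loss% = 0.0885009 * 100 = 8.85009% ≈ 8.85%

8.85%


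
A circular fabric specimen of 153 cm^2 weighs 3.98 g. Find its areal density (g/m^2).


Formula: GSM = mass_g / area_m2
Step 1: Convert area: 153 cm^2 = 153 / 10000 = 0.0153 m^2
Step 2: GSM = 3.98 g / 0.0153 m^2 = 260.1 g/m^2

260.1 g/m^2


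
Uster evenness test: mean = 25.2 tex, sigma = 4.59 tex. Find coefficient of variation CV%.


Formula: CV% = (standard deviation / mean) * 100
Step 1: Ratio = 4.59 / 25.2 = 0.182143
Step 2: CV% = 0.182143 * 100 = 18.2143% ≈ 18.2%

18.2%


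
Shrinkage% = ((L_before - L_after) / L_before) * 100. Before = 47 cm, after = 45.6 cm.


Formula: Shrinkage% = ((L_before - L_after) / L_before) * 100
Step 1: Shrinkage = 47 - 45.6 = 1.4 cm
Step 2: Shrinkage% = (1.4 / 47) * 100
Step 3: Shrinkage% = 0.029787 * 100 = 2.9787% ≈ 3.0%

3.0%


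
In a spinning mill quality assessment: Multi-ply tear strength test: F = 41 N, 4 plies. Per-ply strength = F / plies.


Formula: Per-ply strength = Total force / Number of plies
Per-ply = 41 N / 4
Per-ply = 10.25 N

10.25 N


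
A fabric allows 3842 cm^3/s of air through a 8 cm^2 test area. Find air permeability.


Formula: Air Permeability = Airflow / Test Area
AP = 3842 cm^3/s / 8 cm^2
AP = 480.3 cm^3/s/cm^2

480.3 cm^3/s/cm^2


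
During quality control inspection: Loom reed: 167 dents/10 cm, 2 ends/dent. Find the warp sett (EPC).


Formula: EPC = (dents per 10 cm * ends per dent) / 10
Step 1: Total ends per 10 cm = 167 * 2 = 334
Step 2: EPC = 334 / 10 = 33.4 ends/cm

33.4 ends/cm


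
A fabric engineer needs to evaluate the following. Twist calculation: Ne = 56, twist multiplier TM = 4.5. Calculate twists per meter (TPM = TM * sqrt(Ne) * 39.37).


Formula: TPM = TM * sqrt(Ne) * 39.37
Step 1: sqrt(Ne) = sqrt(56) = 7.4833
Step 2: TM * sqrt(Ne) = 4.5 * 7.4833 = 33.6749
Step 3: TPM = 33.6749 * 39.37 = 1326 twists/m

1326 twists/m


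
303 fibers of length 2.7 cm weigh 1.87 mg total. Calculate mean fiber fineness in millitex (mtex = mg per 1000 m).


Formula: fineness (mtex) = mass (mg) / total length (km) = (mass_mg / total_length_m) * 1000
Step 1: Convert fiber length: 2.7 cm = 0.027 m
Step 2: Total fiber length = 303 * 0.027 = 8.181 m
Step 3: Linear density = 1.87 mg / 8.181 m = 0.2286 mg/m
Step 4: fineness = 0.2286 * 1000 = 228.6 mtex

228.6 mtex


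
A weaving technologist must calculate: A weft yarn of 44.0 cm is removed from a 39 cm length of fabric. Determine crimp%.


Formula: Crimp% = ((L_yarn - L_fabric) / L_fabric) * 100
Step 1: Extension = 44.0 - 39 = 5.0 cm
Step 2: Crimp% = (5.0 / 39) * 100
Step 3: Crimp% = 0.128205 * 100 = 12.8205% ≈ 12.8%

12.8%


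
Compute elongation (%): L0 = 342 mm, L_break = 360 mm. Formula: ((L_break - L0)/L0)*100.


Formula: Elongation (%) = ((L_break - L0) / L0) * 100
Step 1: Extension = 360 - 342 = 18 mm
Step 2: Elongation = (18 / 342) * 100
Step 3: Elongation = 0.052632 * 100 = 5.2632% ≈ 5.3%

5.3%


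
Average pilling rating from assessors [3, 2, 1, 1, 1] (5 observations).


Formula: Mean = sum / count
Sum = 3 + 2 + 1 + 1 + 1 = 8
Mean = 8 / 5 = 1.6

1.6


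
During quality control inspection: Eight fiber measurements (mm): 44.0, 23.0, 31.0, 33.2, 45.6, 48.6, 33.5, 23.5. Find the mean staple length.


Formula: Mean = sum of lengths / count
Sum = 44.0 + 23.0 + 31.0 + 33.2 + 45.6 + 48.6 + 33.5 + 23.5
Sum = 282.4 mm
Mean = 282.4 / 8 = 35.30 mm

35.30 mm


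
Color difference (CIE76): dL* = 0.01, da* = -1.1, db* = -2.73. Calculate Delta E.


Formula: Delta E = sqrt(dL*^2 + da*^2 + db*^2)
Step 1: dL*^2 = 0.01^2 = 0.0001
Step 2: da*^2 = (-1.1)^2 = 1.21
Step 3: db*^2 = (-2.73)^2 = 7.4529
Step 4: Sum = 0.0001 + 1.21 + 7.4529 = 8.663
Step 5: Delta E = sqrt(8.663) = 2.94

2.94 Delta E


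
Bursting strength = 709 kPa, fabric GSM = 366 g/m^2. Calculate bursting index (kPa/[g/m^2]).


Formula: Bursting Index = Bursting Strength / Fabric GSM
BI = 709 kPa / 366 g/m^2
BI = 1.937 kPa/(g/m^2)

1.937 kPa/(g/m^2)


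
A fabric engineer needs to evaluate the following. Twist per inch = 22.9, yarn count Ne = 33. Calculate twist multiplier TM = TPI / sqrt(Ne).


Formula: TM = TPI / sqrt(Ne)
Step 1: sqrt(Ne) = sqrt(33) = 5.7446
Step 2: TM = 22.9 / 5.7446 = 3.99

3.99 TM


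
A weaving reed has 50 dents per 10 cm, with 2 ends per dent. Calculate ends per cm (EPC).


Formula: EPC = (dents per 10 cm * ends per dent) / 10
Step 1: Total ends per 10 cm = 50 * 2 = 100
Step 2: EPC = 100 / 10 = 10.0 ends/cm

10.0 ends/cm


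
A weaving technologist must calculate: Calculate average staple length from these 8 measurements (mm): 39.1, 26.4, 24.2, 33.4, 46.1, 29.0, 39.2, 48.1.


Formula: Mean = sum of lengths / count
Sum = 39.1 + 26.4 + 24.2 + 33.4 + 46.1 + 29.0 + 39.2 + 48.1
Sum = 285.5 mm
Mean = 285.5 / 8 = 35.69 mm

35.69 mm


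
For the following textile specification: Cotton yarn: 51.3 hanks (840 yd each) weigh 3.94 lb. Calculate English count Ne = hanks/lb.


Formula: Ne = hanks / mass_lb
Substituting: Ne = 51.3 / 3.94
Ne = 13.0

13.0 Ne


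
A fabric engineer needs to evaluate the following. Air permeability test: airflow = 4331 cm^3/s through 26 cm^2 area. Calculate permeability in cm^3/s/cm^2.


Formula: Air Permeability = Airflow / Test Area
AP = 4331 cm^3/s / 26 cm^2
AP = 166.6 cm^3/s/cm^2

166.6 cm^3/s/cm^2


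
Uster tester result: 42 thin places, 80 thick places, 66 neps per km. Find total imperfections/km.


Formula: Total = thin places + thick places + neps
Total = 42 + 80 + 66
Total = 188 imperfections/km

188 imperfections/km


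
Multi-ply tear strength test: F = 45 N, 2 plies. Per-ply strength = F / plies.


Formula: Per-ply strength = Total force / Number of plies
Per-ply = 45 N / 2
Per-ply = 22.5 N

22.5 N


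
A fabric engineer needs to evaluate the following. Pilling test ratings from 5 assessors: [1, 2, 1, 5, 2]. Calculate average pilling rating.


Formula: Mean = sum / count
Sum = 1 + 2 + 1 + 5 + 2 = 11
Mean = 11 / 5 = 2.2

2.2


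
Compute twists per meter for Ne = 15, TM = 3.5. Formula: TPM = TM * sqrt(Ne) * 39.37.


Formula: TPM = TM * sqrt(Ne) * 39.37
Step 1: sqrt(Ne) = sqrt(15) = 3.873
Step 2: TM * sqrt(Ne) = 3.5 * 3.873 = 13.5555
Step 3: TPM = 13.5555 * 39.37 = 534 twists/m

534 twists/m


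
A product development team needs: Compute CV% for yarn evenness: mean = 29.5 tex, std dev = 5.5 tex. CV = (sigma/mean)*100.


Formula: CV% = (standard deviation / mean) * 100
Step 1: Ratio = 5.5 / 29.5 = 0.186441
Step 2: CV% = 0.186441 * 100 = 18.6441% ≈ 18.6%

18.6%


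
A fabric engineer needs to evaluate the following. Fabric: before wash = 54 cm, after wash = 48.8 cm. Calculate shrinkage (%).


Formula: Shrinkage% = ((L_before - L_after) / L_before) * 100
Step 1: Shrinkage = 54 - 48.8 = 5.2 cm
Step 2: Shrinkage% = (5.2 / 54) * 100
Step 3: Shrinkage% = 0.096296 * 100 = 9.6296% ≈ 9.6%

9.6%


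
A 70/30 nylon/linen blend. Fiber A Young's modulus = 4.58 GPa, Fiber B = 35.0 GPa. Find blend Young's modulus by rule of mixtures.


Formula: Blend property = (fraction_A * property_A) + (fraction_B * property_B)
Step 1: Contribution A = 70/100 * 4.58 GPa = 3.206 GPa
Step 2: Contribution B = 30/100 * 35.0 GPa = 10.5 GPa
Step 3: Blend Young's modulus = 3.206 + 10.5 = 13.706 GPa

13.706 GPa


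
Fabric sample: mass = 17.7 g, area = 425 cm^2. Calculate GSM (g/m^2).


Formula: GSM = mass_g / area_m2
Step 1: Convert area: 425 cm^2 = 425 / 10000 = 0.0425 m^2
Step 2: GSM = 17.7 g / 0.0425 m^2 = 416.5 g/m^2

416.5 g/m^2


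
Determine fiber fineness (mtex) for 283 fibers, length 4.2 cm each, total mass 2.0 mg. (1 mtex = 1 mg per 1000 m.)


Formula: fineness (mtex) = mass (mg) / total length (km) = (mass_mg / total_length_m) * 1000
Step 1: Convert fiber length: 4.2 cm = 0.042 m
Step 2: Total fiber length = 283 * 0.042 = 11.886 m
Step 3: Linear density = 2.0 mg / 11.886 m = 0.1683 mg/m
Step 4: fineness = 0.1683 * 1000 = 168.3 mtex

168.3 mtex


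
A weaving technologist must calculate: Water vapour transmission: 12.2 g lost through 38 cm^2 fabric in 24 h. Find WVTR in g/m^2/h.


Formula: WVTR = mass_loss / (area * time)
Step 1: Convert area: 38 cm^2 = 0.0038 m^2
Step 2: WVTR = 12.2 g / (0.0038 m^2 * 24 h)
Step 3: WVTR = 12.2 / 0.0912 = 133.8 g/m^2/h

133.8 g/m^2/h


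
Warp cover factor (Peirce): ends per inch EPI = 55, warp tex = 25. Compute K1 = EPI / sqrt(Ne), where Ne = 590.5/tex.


Formula: K1 = EPI / sqrt(Ne), with Ne = 590.5 / tex_warp
Step 1: Ne = 590.5 / 25 = 23.62
Step 2: sqrt(Ne) = sqrt(23.62) = 4.86
Step 3: K1 = 55 / 4.86 = 11.3

11.3


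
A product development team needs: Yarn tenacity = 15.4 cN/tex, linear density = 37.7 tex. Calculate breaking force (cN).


Formula: Breaking force = Tenacity * Linear density
F = 15.4 cN/tex * 37.7 tex
F = 580.58 cN

580.58 cN


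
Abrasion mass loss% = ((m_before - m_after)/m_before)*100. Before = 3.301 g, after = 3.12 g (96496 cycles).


Formula: Mass loss% = ((m_before - m_after) / m_before) * 100
Step 1: Mass loss = 3.301 - 3.12 = 0.181 g
Step 2: Ratio = 0.181 / 3.301 = 0.0548319
Step 3: Mass loss% = 0.0548319 * 100 = 5.48319% ≈ 5.48%

5.48%


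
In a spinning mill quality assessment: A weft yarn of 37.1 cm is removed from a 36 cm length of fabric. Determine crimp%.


Formula: Crimp% = ((L_yarn - L_fabric) / L_fabric) * 100
Step 1: Extension = 37.1 - 36 = 1.1 cm
Step 2: Crimp% = (1.1 / 36) * 100
Step 3: Crimp% = 0.030556 * 100 = 3.0556% ≈ 3.1%

3.1%


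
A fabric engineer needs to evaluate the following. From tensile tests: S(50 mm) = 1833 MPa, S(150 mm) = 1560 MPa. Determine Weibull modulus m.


Formula: m = ln(L1/L2) / ln(S2/S1)
Step 1: ln(L1/L2) = ln(50/150) = -1.09861
Step 2: S2/S1 = 1560/1833 = 0.85106
Step 3: ln(S2/S1) = ln(0.85106) = -0.16127
Step 4: m = -1.09861 / -0.16127 = 6.81

6.81 (Weibull m)


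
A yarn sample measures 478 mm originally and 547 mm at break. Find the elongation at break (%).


Formula: Elongation (%) = ((L_break - L0) / L0) * 100
Step 1: Extension = 547 - 478 = 69 mm
Step 2: Elongation = (69 / 478) * 100
Step 3: Elongation = 0.144351 * 100 = 14.4351% ≈ 14.4%

14.4%


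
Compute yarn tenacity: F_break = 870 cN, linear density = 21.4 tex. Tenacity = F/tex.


Formula: Tenacity = Breaking force / Linear density
Tenacity = 870 cN / 21.4 tex
Tenacity = 40.65 cN/tex

40.65 cN/tex


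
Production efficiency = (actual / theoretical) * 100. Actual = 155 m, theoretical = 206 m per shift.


Formula: Efficiency% = (Actual output / Theoretical output) * 100
Efficiency% = (155 / 206) * 100
Efficiency% = 0.752427 * 100 = 75.2427% ≈ 75.2%

75.2%


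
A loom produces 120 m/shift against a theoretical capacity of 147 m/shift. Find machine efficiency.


Formula: Efficiency% = (Actual output / Theoretical output) * 100
Efficiency% = (120 / 147) * 100
Efficiency% = 0.816327 * 100 = 81.6327% ≈ 81.6%

81.6%


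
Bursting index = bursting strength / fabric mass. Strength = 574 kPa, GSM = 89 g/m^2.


Formula: Bursting Index = Bursting Strength / Fabric GSM
BI = 574 kPa / 89 g/m^2
BI = 6.449 kPa/(g/m^2)

6.449 kPa/(g/m^2)


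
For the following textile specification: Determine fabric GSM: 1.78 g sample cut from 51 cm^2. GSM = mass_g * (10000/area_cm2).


Formula: GSM = mass_g / area_m2
Step 1: Convert area: 51 cm^2 = 51 / 10000 = 0.0051 m^2
Step 2: GSM = 1.78 g / 0.0051 m^2 = 349.0 g/m^2

349.0 g/m^2


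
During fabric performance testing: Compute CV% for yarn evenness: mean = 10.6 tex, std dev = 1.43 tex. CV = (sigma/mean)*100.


Formula: CV% = (standard deviation / mean) * 100
Step 1: Ratio = 1.43 / 10.6 = 0.134906
Step 2: CV% = 0.134906 * 100 = 13.4906% ≈ 13.5%

13.5%


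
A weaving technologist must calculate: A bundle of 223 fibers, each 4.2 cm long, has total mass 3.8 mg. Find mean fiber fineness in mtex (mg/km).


Formula: fineness (mtex) = mass (mg) / total length (km) = (mass_mg / total_length_m) * 1000
Step 1: Convert fiber length: 4.2 cm = 0.042 m
Step 2: Total fiber length = 223 * 0.042 = 9.366 m
Step 3: Linear density = 3.8 mg / 9.366 m = 0.4057 mg/m
Step 4: fineness = 0.4057 * 1000 = 405.7 mtex

405.7 mtex
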